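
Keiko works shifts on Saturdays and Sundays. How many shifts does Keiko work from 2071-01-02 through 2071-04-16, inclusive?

2071-01-02 is a Friday.
That's 105 days from start to end, counting both.
105 = 7 × 15, so the span is exactly 15 full weeks.
Each full week contributes 2 days from the set (Sat, Sun): 15 × 2 = 30.
Total: 30.

30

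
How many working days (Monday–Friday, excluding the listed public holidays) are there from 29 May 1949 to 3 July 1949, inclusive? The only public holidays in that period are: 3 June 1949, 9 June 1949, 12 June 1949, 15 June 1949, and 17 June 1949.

21

29 May 1949 is a Sunday.
From 29 May 1949 to 3 July 1949 is 36 days inclusive.
36 = 7 × 5 + 1, so there are 5 full weeks plus 1 extra day.
Each full week contributes 5 weekdays (Mon–Fri): 5 × 5 = 25.
The 1 extra day is Sunday — none qualify.
Total: 25 + 0 = 25.
Holidays: 3 June 1949 (Fri); 9 June 1949 (Thu); 12 June 1949 (Sun); 15 June 1949 (Wed); 17 June 1949 (Fri).
4 of the 5 holidays fall on weekdays; the rest are weekends and were already excluded.
Business days: 25 − 4 = 21.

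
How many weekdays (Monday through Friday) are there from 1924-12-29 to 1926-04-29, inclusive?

1924-12-29 is a Monday.
From 1924-12-29 to 1926-04-29 is 487 days inclusive.
487 = 7 × 69 + 4, so there are 69 full weeks plus 4 extra days.
Each full week contributes 5 weekdays (Mon–Fri): 69 × 5 = 345.
The 4 extra days are Monday, Tuesday, Wednesday, Thursday — 4 of them qualify.
Total: 345 + 4 = 349.

349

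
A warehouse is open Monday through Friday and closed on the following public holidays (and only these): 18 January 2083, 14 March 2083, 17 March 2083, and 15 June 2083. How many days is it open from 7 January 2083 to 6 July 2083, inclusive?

7 January 2083 is a Thursday.
That's 181 days from start to end, counting both.
181 = 7 × 25 + 6, so there are 25 full weeks plus 6 extra days.
Each full week contributes 5 weekdays (Mon–Fri): 25 × 5 = 125.
The 6 extra days are Thu, Fri, Sat, Sun, Mon, Tue — 4 of them qualify.
Total: 125 + 4 = 129.
Holidays: 18 January 2083 (Mon); 14 March 2083 (Sun); 17 March 2083 (Wed); 15 June 2083 (Tue).
3 of the 4 holidays fall on weekdays; the rest are weekends and were already excluded.
Business days: 129 − 3 = 126.

126 business days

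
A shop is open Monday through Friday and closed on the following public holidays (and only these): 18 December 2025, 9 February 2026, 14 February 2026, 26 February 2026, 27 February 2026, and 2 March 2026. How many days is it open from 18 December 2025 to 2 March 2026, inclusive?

18 December 2025 is a Thursday.
From 18 December 2025 to 2 March 2026 is 75 days inclusive.
75 = 7 × 10 + 5, so there are 10 full weeks plus 5 extra days.
Each full week contributes 5 weekdays (Mon–Fri): 10 × 5 = 50.
The 5 extra days are Thursday, Friday, Saturday, Sunday, Monday — 3 of them qualify.
Total: 50 + 3 = 53.
Holidays: 18 December 2025 (Thu); 9 February 2026 (Mon); 14 February 2026 (Sat); 26 February 2026 (Thu); 27 February 2026 (Fri); 2 March 2026 (Mon).
5 of the 6 holidays fall on weekdays; the rest are weekends and were already excluded.
Business days: 53 − 5 = 48.

48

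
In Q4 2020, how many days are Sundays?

13

1 October 2020 is a Thursday.
That's 92 days from start to end, counting both.
92 = 7 × 13 + 1, so there are 13 full weeks plus 1 extra day.
Each full week contributes one Sunday: 13 so far.
The 1 extra day is Thursday — none qualify.
Total: 13 + 0 = 13.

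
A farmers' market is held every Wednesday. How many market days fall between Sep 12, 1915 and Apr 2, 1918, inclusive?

133 Wednesdays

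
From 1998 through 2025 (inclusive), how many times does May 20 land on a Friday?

4

Day of week of May 20 in each year:
1998: Wed, 1999: Thu, 2000: Sat, 2001: Sun, 2002: Mon, 2003: Tue, 2004: Thu, 2005: Fri ✓, 2006: Sat, 2007: Sun, 2008: Tue, 2009: Wed, 2010: Thu, 2011: Fri ✓, 2012: Sun, 2013: Mon, 2014: Tue, 2015: Wed, 2016: Fri ✓, 2017: Sat, 2018: Sun, 2019: Mon, 2020: Wed, 2021: Thu, 2022: Fri ✓, 2023: Sat, 2024: Mon, 2025: Tue
Fridays: 2005, 2011, 2016, 2022.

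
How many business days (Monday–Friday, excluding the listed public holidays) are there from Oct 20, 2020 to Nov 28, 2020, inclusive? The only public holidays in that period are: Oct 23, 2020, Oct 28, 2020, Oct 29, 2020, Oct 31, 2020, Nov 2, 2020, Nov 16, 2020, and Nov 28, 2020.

Oct 20, 2020 is a Tuesday.
From Oct 20, 2020 to Nov 28, 2020 is 40 days inclusive.
40 = 7 × 5 + 5, so there are 5 full weeks plus 5 extra days.
Each full week contributes 5 weekdays (Mon–Fri): 5 × 5 = 25.
The 5 extra days are Tue, Wed, Thu, Fri, Sat — 4 of them qualify.
Total: 25 + 4 = 29.
Holidays: Oct 23, 2020 (Fri); Oct 28, 2020 (Wed); Oct 29, 2020 (Thu); Oct 31, 2020 (Sat); Nov 2, 2020 (Mon); Nov 16, 2020 (Mon); Nov 28, 2020 (Sat).
5 of the 7 holidays fall on weekdays; the rest are weekends and were already excluded.
Business days: 29 − 5 = 24.

24 business days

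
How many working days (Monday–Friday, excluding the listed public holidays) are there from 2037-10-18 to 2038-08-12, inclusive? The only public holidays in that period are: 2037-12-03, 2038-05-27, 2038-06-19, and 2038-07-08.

211

2037-10-18 is a Sunday.
That's 299 days from start to end, counting both.
299 = 7 × 42 + 5, so there are 42 full weeks plus 5 extra days.
Each full week contributes 5 weekdays (Mon–Fri): 42 × 5 = 210.
The 5 extra days are Sun, Mon, Tue, Wed, Thu — 4 of them qualify.
Total: 210 + 4 = 214.
Holidays: 2037-12-03 (Thu); 2038-05-27 (Thu); 2038-06-19 (Sat); 2038-07-08 (Thu).
3 of the 4 holidays fall on weekdays; the rest are weekends and were already excluded.
Business days: 214 − 3 = 211.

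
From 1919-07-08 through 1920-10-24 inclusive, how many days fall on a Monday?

67

1919-07-08 is a Tuesday.
The range spans 475 days (inclusive of both endpoints).
475 = 7 × 67 + 6, so there are 67 full weeks plus 6 extra days.
Each full week contributes one Monday: 67 so far.
The 6 extra days are Tue, Wed, Thu, Fri, Sat, Sun — none qualify.
Total: 67 + 0 = 67.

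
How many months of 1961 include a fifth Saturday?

4

A month has five Saturdays exactly when Saturday falls within its first (length − 28) days.
Jan: 31 days, starts Sun → 5 of Sun, Mon, Tue
Feb: 28 days, starts Wed → 5 of (none)
Mar: 31 days, starts Wed → 5 of Wed, Thu, Fri
Apr: 30 days, starts Sat → 5 of Sat, Sun ✓
May: 31 days, starts Mon → 5 of Mon, Tue, Wed
Jun: 30 days, starts Thu → 5 of Thu, Fri
Jul: 31 days, starts Sat → 5 of Sat, Sun, Mon ✓
Aug: 31 days, starts Tue → 5 of Tue, Wed, Thu
Sep: 30 days, starts Fri → 5 of Fri, Sat ✓
Oct: 31 days, starts Sun → 5 of Sun, Mon, Tue
Nov: 30 days, starts Wed → 5 of Wed, Thu
Dec: 31 days, starts Fri → 5 of Fri, Sat, Sun ✓
Months with five Saturdays: Apr, Jul, Sep, Dec.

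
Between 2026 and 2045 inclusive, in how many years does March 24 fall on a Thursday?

Day of week of March 24 in each year:
2026: Tue, 2027: Wed, 2028: Fri, 2029: Sat, 2030: Sun, 2031: Mon, 2032: Wed, 2033: Thu ✓, 2034: Fri, 2035: Sat, 2036: Mon, 2037: Tue, 2038: Wed, 2039: Thu ✓, 2040: Sat, 2041: Sun, 2042: Mon, 2043: Tue, 2044: Thu ✓, 2045: Fri
Thursdays: 2033, 2039, 2044.

3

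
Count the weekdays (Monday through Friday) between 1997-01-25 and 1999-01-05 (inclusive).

507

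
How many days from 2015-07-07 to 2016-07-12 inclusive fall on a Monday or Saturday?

106

2015-07-07 is a Tuesday.
That's 372 days from start to end, counting both.
372 = 7 × 53 + 1, so there are 53 full weeks plus 1 extra day.
Each full week contributes 2 days from the set (Mon, Sat): 53 × 2 = 106.
The 1 extra day is Tue — none qualify.
Total: 106 + 0 = 106.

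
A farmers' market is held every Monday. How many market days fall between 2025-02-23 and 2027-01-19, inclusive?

2025-02-23 is a Sunday.
That's 696 days from start to end, counting both.
696 = 7 × 99 + 3, so there are 99 full weeks plus 3 extra days.
Each full week contributes one Monday: 99 so far.
The 3 extra days are Sunday, Monday, Tuesday — 1 of them qualifies.
Total: 99 + 1 = 100.

100 Mondays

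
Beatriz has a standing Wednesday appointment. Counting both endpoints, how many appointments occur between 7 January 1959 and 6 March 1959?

9 Wednesdays

7 January 1959 is a Wednesday.
That's 59 days from start to end, counting both.
59 = 7 × 8 + 3, so there are 8 full weeks plus 3 extra days.
Each full week contributes one Wednesday: 8 so far.
The 3 extra days are Wed, Thu, Fri — 1 of them qualifies.
Total: 8 + 1 = 9.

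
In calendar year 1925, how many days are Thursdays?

53

Jan 1, 1925 is a Thursday.
From Jan 1, 1925 to Dec 31, 1925 is 365 days inclusive.
365 = 7 × 52 + 1, so there are 52 full weeks plus 1 extra day.
Each full week contributes one Thursday: 52 so far.
The 1 extra day is Thursday — 1 of them qualifies.
Total: 52 + 1 = 53.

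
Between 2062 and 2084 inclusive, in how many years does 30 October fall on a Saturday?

3

Day of week of October 30 in each year:
2062: Mon, 2063: Tue, 2064: Thu, 2065: Fri, 2066: Sat ✓, 2067: Sun, 2068: Tue, 2069: Wed, 2070: Thu, 2071: Fri, 2072: Sun, 2073: Mon, 2074: Tue, 2075: Wed, 2076: Fri, 2077: Sat ✓, 2078: Sun, 2079: Mon, 2080: Wed, 2081: Thu, 2082: Fri, 2083: Sat ✓, 2084: Mon
Saturdays: 2066, 2077, 2083.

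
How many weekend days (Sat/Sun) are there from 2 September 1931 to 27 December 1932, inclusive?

2 September 1931 is a Wednesday.
The range spans 483 days (inclusive of both endpoints).
483 = 7 × 69, so the span is exactly 69 full weeks.
Each full week contributes 2 weekend days (Sat, Sun): 69 × 2 = 138.

138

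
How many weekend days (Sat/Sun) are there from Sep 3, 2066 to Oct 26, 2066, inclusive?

Sep 3, 2066 is a Friday.
From Sep 3, 2066 to Oct 26, 2066 is 54 days inclusive.
54 = 7 × 7 + 5, so there are 7 full weeks plus 5 extra days.
Each full week contributes 2 weekend days (Sat, Sun): 7 × 2 = 14.
The 5 extra days are Friday, Saturday, Sunday, Monday, Tuesday — 2 of them qualify.
Total: 14 + 2 = 16.

16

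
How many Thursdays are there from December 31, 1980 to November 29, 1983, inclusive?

December 31, 1980 is a Wednesday.
From December 31, 1980 to November 29, 1983 is 1064 days inclusive.
1064 = 7 × 152, so the span is exactly 152 full weeks.
Each full week contributes one Thursday: 152 so far.

152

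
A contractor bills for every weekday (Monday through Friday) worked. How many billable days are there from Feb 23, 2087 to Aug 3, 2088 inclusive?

377 weekdays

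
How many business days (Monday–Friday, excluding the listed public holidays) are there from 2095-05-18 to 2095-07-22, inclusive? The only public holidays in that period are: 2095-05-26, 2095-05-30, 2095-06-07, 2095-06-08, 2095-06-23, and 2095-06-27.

2095-05-18 is a Wednesday.
That's 66 days from start to end, counting both.
66 = 7 × 9 + 3, so there are 9 full weeks plus 3 extra days.
Each full week contributes 5 weekdays (Mon–Fri): 9 × 5 = 45.
The 3 extra days are Wednesday, Thursday, Friday — 3 of them qualify.
Total: 45 + 3 = 48.
Holidays: 2095-05-26 (Thu); 2095-05-30 (Mon); 2095-06-07 (Tue); 2095-06-08 (Wed); 2095-06-23 (Thu); 2095-06-27 (Mon).
All 6 holidays fall on weekdays, so subtract 6.
Business days: 48 − 6 = 42.

42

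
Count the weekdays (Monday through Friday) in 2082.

2082-01-01 is a Thursday.
That's 365 days from start to end, counting both.
365 = 7 × 52 + 1, so there are 52 full weeks plus 1 extra day.
Each full week contributes 5 weekdays (Mon–Fri): 52 × 5 = 260.
The 1 extra day is Thu — 1 of them qualifies.
Total: 260 + 1 = 261.

261 weekdays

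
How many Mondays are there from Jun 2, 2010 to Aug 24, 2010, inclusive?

Jun 2, 2010 is a Wednesday.
From Jun 2, 2010 to Aug 24, 2010 is 84 days inclusive.
84 = 7 × 12, so the span is exactly 12 full weeks.
Each full week contributes one Monday: 12 so far.
Total: 12.

12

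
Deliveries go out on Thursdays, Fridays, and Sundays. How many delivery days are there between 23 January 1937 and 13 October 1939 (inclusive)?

23 January 1937 is a Saturday.
The range spans 994 days (inclusive of both endpoints).
994 = 7 × 142, so the span is exactly 142 full weeks.
Each full week contributes 3 days from the set (Thu, Fri, Sun): 142 × 3 = 426.

426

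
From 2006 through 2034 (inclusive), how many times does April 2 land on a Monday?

4

Day of week of April 2 in each year:
2006: Sun, 2007: Mon ✓, 2008: Wed, 2009: Thu, 2010: Fri, 2011: Sat, 2012: Mon ✓, 2013: Tue, 2014: Wed, 2015: Thu, 2016: Sat, 2017: Sun, 2018: Mon ✓, 2019: Tue, 2020: Thu, 2021: Fri, 2022: Sat, 2023: Sun, 2024: Tue, 2025: Wed, 2026: Thu, 2027: Fri, 2028: Sun, 2029: Mon ✓, 2030: Tue, 2031: Wed, 2032: Fri, 2033: Sat, 2034: Sun
Mondays: 2007, 2012, 2018, 2029.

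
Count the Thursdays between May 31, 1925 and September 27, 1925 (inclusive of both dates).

17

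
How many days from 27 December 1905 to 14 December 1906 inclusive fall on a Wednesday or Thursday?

102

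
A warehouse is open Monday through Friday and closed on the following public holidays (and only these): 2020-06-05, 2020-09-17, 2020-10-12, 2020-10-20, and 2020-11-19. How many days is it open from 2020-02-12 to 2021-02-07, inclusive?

253 working days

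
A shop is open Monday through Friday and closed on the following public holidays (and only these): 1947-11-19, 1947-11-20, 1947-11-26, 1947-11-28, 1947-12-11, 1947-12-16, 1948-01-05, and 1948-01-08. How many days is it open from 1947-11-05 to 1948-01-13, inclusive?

42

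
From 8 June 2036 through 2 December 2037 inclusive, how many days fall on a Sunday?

8 June 2036 is a Sunday.
The range spans 543 days (inclusive of both endpoints).
543 = 7 × 77 + 4, so there are 77 full weeks plus 4 extra days.
Each full week contributes one Sunday: 77 so far.
The 4 extra days are Sun, Mon, Tue, Wed — 1 of them qualifies.
Total: 77 + 1 = 78.

78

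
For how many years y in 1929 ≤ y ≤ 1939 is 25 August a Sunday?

Day of week of August 25 in each year:
1929: Sun ✓, 1930: Mon, 1931: Tue, 1932: Thu, 1933: Fri, 1934: Sat, 1935: Sun ✓, 1936: Tue, 1937: Wed, 1938: Thu, 1939: Fri
Sundays: 1929, 1935.

2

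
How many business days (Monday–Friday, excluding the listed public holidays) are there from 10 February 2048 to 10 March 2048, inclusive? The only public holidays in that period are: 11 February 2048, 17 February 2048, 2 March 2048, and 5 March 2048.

10 February 2048 is a Monday.
That's 30 days from start to end, counting both.
30 = 7 × 4 + 2, so there are 4 full weeks plus 2 extra days.
Each full week contributes 5 weekdays (Mon–Fri): 4 × 5 = 20.
The 2 extra days are Monday, Tuesday — 2 of them qualify.
Total: 20 + 2 = 22.
Holidays: 11 February 2048 (Tue); 17 February 2048 (Mon); 2 March 2048 (Mon); 5 March 2048 (Thu).
All 4 holidays fall on weekdays, so subtract 4.
Business days: 22 − 4 = 18.

18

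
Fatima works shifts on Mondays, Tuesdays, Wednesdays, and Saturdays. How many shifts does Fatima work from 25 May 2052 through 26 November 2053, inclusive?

25 May 2052 is a Saturday.
The range spans 551 days (inclusive of both endpoints).
551 = 7 × 78 + 5, so there are 78 full weeks plus 5 extra days.
Each full week contributes 4 days from the set (Mon, Tue, Wed, Sat): 78 × 4 = 312.
The 5 extra days are Sat, Sun, Mon, Tue, Wed — 4 of them qualify.
Total: 312 + 4 = 316.

316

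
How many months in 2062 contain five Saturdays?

A month has five Saturdays exactly when Saturday falls within its first (length − 28) days.
Jan: 31 days, starts Sun → 5 of Sun, Mon, Tue
Feb: 28 days, starts Wed → 5 of (none)
Mar: 31 days, starts Wed → 5 of Wed, Thu, Fri
Apr: 30 days, starts Sat → 5 of Sat, Sun ✓
May: 31 days, starts Mon → 5 of Mon, Tue, Wed
Jun: 30 days, starts Thu → 5 of Thu, Fri
Jul: 31 days, starts Sat → 5 of Sat, Sun, Mon ✓
Aug: 31 days, starts Tue → 5 of Tue, Wed, Thu
Sep: 30 days, starts Fri → 5 of Fri, Sat ✓
Oct: 31 days, starts Sun → 5 of Sun, Mon, Tue
Nov: 30 days, starts Wed → 5 of Wed, Thu
Dec: 31 days, starts Fri → 5 of Fri, Sat, Sun ✓
Months with five Saturdays: Apr, Jul, Sep, Dec.

4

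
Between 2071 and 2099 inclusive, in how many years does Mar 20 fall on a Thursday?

Day of week of March 20 in each year:
2071: Fri, 2072: Sun, 2073: Mon, 2074: Tue, 2075: Wed, 2076: Fri, 2077: Sat, 2078: Sun, 2079: Mon, 2080: Wed, 2081: Thu ✓, 2082: Fri, 2083: Sat, 2084: Mon, 2085: Tue, 2086: Wed, 2087: Thu ✓, 2088: Sat, 2089: Sun, 2090: Mon, 2091: Tue, 2092: Thu ✓, 2093: Fri, 2094: Sat, 2095: Sun, 2096: Tue, 2097: Wed, 2098: Thu ✓, 2099: Fri
Thursdays: 2081, 2087, 2092, 2098.

4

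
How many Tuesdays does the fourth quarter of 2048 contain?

13

1 October 2048 is a Thursday.
That's 92 days from start to end, counting both.
92 = 7 × 13 + 1, so there are 13 full weeks plus 1 extra day.
Each full week contributes one Tuesday: 13 so far.
The 1 extra day is Thursday — none qualify.
Total: 13 + 0 = 13.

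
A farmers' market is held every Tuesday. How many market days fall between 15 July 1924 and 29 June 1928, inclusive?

207 Tuesdays

15 July 1924 is a Tuesday.
That's 1446 days from start to end, counting both.
1446 = 7 × 206 + 4, so there are 206 full weeks plus 4 extra days.
Each full week contributes one Tuesday: 206 so far.
The 4 extra days are Tue, Wed, Thu, Fri — 1 of them qualifies.
Total: 206 + 1 = 207.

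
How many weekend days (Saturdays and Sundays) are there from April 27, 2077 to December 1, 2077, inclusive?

62

April 27, 2077 is a Tuesday.
From April 27, 2077 to December 1, 2077 is 219 days inclusive.
219 = 7 × 31 + 2, so there are 31 full weeks plus 2 extra days.
Each full week contributes 2 weekend days (Sat, Sun): 31 × 2 = 62.
The 2 extra days are Tue, Wed — none qualify.
Total: 62 + 0 = 62.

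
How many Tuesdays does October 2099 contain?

4

October 1, 2099 is a Thursday.
From October 1, 2099 to October 31, 2099 is 31 days inclusive.
31 = 7 × 4 + 3, so there are 4 full weeks plus 3 extra days.
Each full week contributes one Tuesday: 4 so far.
The 3 extra days are Thu, Fri, Sat — none qualify.
Total: 4 + 0 = 4.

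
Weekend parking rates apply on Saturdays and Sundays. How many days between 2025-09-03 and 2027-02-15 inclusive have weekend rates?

152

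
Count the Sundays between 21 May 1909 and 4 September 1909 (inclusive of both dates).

21 May 1909 is a Friday.
That's 107 days from start to end, counting both.
107 = 7 × 15 + 2, so there are 15 full weeks plus 2 extra days.
Each full week contributes one Sunday: 15 so far.
The 2 extra days are Friday, Saturday — none qualify.
Total: 15 + 0 = 15.

15 Sundays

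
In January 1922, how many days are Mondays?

5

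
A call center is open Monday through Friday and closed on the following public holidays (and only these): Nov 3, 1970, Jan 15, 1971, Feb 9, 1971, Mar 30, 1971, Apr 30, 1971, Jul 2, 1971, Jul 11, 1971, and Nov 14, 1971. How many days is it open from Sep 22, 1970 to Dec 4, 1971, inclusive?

308

Sep 22, 1970 is a Tuesday.
From Sep 22, 1970 to Dec 4, 1971 is 439 days inclusive.
439 = 7 × 62 + 5, so there are 62 full weeks plus 5 extra days.
Each full week contributes 5 weekdays (Mon–Fri): 62 × 5 = 310.
The 5 extra days are Tue, Wed, Thu, Fri, Sat — 4 of them qualify.
Total: 310 + 4 = 314.
Holidays: Nov 3, 1970 (Tue); Jan 15, 1971 (Fri); Feb 9, 1971 (Tue); Mar 30, 1971 (Tue); Apr 30, 1971 (Fri); Jul 2, 1971 (Fri); Jul 11, 1971 (Sun); Nov 14, 1971 (Sun).
6 of the 8 holidays fall on weekdays; the rest are weekends and were already excluded.
Business days: 314 − 6 = 308.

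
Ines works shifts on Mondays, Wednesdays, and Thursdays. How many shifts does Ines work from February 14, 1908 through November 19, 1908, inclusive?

February 14, 1908 is a Friday.
The range spans 280 days (inclusive of both endpoints).
280 = 7 × 40, so the span is exactly 40 full weeks.
Each full week contributes 3 days from the set (Mon, Wed, Thu): 40 × 3 = 120.
Total: 120.

120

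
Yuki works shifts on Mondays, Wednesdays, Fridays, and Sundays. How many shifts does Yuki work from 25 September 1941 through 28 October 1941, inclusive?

19

25 September 1941 is a Thursday.
That's 34 days from start to end, counting both.
34 = 7 × 4 + 6, so there are 4 full weeks plus 6 extra days.
Each full week contributes 4 days from the set (Mon, Wed, Fri, Sun): 4 × 4 = 16.
The 6 extra days are Thursday, Friday, Saturday, Sunday, Monday, Tuesday — 3 of them qualify.
Total: 16 + 3 = 19.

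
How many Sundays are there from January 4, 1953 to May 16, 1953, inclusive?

January 4, 1953 is a Sunday.
From January 4, 1953 to May 16, 1953 is 133 days inclusive.
133 = 7 × 19, so the span is exactly 19 full weeks.
Each full week contributes one Sunday: 19 so far.

19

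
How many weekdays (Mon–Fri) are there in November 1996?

November 1, 1996 is a Friday.
The range spans 30 days (inclusive of both endpoints).
30 = 7 × 4 + 2, so there are 4 full weeks plus 2 extra days.
Each full week contributes 5 weekdays (Mon–Fri): 4 × 5 = 20.
The 2 extra days are Friday, Saturday — 1 of them qualifies.
Total: 20 + 1 = 21.

21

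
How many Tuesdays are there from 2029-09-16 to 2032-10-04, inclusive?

159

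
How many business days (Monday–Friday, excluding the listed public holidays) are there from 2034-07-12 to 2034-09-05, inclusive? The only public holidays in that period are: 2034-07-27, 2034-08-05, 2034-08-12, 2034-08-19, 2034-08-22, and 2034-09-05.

2034-07-12 is a Wednesday.
That's 56 days from start to end, counting both.
56 = 7 × 8, so the span is exactly 8 full weeks.
Each full week contributes 5 weekdays (Mon–Fri): 8 × 5 = 40.
Total: 40.
Holidays: 2034-07-27 (Thu); 2034-08-05 (Sat); 2034-08-12 (Sat); 2034-08-19 (Sat); 2034-08-22 (Tue); 2034-09-05 (Tue).
3 of the 6 holidays fall on weekdays; the rest are weekends and were already excluded.
Business days: 40 − 3 = 37.

37 business days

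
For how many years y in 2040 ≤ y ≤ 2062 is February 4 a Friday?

Day of week of February 4 in each year:
2040: Sat, 2041: Mon, 2042: Tue, 2043: Wed, 2044: Thu, 2045: Sat, 2046: Sun, 2047: Mon, 2048: Tue, 2049: Thu, 2050: Fri ✓, 2051: Sat, 2052: Sun, 2053: Tue, 2054: Wed, 2055: Thu, 2056: Fri ✓, 2057: Sun, 2058: Mon, 2059: Tue, 2060: Wed, 2061: Fri ✓, 2062: Sat
Fridays: 2050, 2056, 2061.

3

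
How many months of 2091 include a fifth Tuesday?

A month has five Tuesdays exactly when Tuesday falls within its first (length − 28) days.
Jan: 31 days, starts Mon → 5 of Mon, Tue, Wed ✓
Feb: 28 days, starts Thu → 5 of (none)
Mar: 31 days, starts Thu → 5 of Thu, Fri, Sat
Apr: 30 days, starts Sun → 5 of Sun, Mon
May: 31 days, starts Tue → 5 of Tue, Wed, Thu ✓
Jun: 30 days, starts Fri → 5 of Fri, Sat
Jul: 31 days, starts Sun → 5 of Sun, Mon, Tue ✓
Aug: 31 days, starts Wed → 5 of Wed, Thu, Fri
Sep: 30 days, starts Sat → 5 of Sat, Sun
Oct: 31 days, starts Mon → 5 of Mon, Tue, Wed ✓
Nov: 30 days, starts Thu → 5 of Thu, Fri
Dec: 31 days, starts Sat → 5 of Sat, Sun, Mon
Months with five Tuesdays: Jan, May, Jul, Oct.

4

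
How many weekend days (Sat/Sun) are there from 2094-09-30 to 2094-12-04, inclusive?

2094-09-30 is a Thursday.
From 2094-09-30 to 2094-12-04 is 66 days inclusive.
66 = 7 × 9 + 3, so there are 9 full weeks plus 3 extra days.
Each full week contributes 2 weekend days (Sat, Sun): 9 × 2 = 18.
The 3 extra days are Thursday, Friday, Saturday — 1 of them qualifies.
Total: 18 + 1 = 19.

19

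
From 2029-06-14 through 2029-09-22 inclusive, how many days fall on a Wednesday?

14

2029-06-14 is a Thursday.
That's 101 days from start to end, counting both.
101 = 7 × 14 + 3, so there are 14 full weeks plus 3 extra days.
Each full week contributes one Wednesday: 14 so far.
The 3 extra days are Thursday, Friday, Saturday — none qualify.
Total: 14 + 0 = 14.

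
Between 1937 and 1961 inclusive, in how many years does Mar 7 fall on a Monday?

4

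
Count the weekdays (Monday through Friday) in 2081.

January 1, 2081 is a Wednesday.
From January 1, 2081 to December 31, 2081 is 365 days inclusive.
365 = 7 × 52 + 1, so there are 52 full weeks plus 1 extra day.
Each full week contributes 5 weekdays (Mon–Fri): 52 × 5 = 260.
The 1 extra day is Wed — 1 of them qualifies.
Total: 260 + 1 = 261.

261 weekdays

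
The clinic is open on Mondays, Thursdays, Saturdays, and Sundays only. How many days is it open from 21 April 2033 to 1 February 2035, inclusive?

373

21 April 2033 is a Thursday.
That's 652 days from start to end, counting both.
652 = 7 × 93 + 1, so there are 93 full weeks plus 1 extra day.
Each full week contributes 4 days from the set (Mon, Thu, Sat, Sun): 93 × 4 = 372.
The 1 extra day is Thursday — 1 of them qualifies.
Total: 372 + 1 = 373.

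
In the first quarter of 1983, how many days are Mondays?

13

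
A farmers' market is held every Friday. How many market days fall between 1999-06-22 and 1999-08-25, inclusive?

1999-06-22 is a Tuesday.
The range spans 65 days (inclusive of both endpoints).
65 = 7 × 9 + 2, so there are 9 full weeks plus 2 extra days.
Each full week contributes one Friday: 9 so far.
The 2 extra days are Tue, Wed — none qualify.
Total: 9 + 0 = 9.

9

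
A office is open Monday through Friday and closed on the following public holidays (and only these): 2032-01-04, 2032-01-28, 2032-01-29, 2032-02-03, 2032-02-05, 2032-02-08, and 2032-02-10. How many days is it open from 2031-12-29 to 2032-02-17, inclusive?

32

2031-12-29 is a Monday.
The range spans 51 days (inclusive of both endpoints).
51 = 7 × 7 + 2, so there are 7 full weeks plus 2 extra days.
Each full week contributes 5 weekdays (Mon–Fri): 7 × 5 = 35.
The 2 extra days are Mon, Tue — 2 of them qualify.
Total: 35 + 2 = 37.
Holidays: 2032-01-04 (Sun); 2032-01-28 (Wed); 2032-01-29 (Thu); 2032-02-03 (Tue); 2032-02-05 (Thu); 2032-02-08 (Sun); 2032-02-10 (Tue).
5 of the 7 holidays fall on weekdays; the rest are weekends and were already excluded.
Business days: 37 − 5 = 32.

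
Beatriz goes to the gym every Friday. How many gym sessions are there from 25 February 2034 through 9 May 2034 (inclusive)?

25 February 2034 is a Saturday.
That's 74 days from start to end, counting both.
74 = 7 × 10 + 4, so there are 10 full weeks plus 4 extra days.
Each full week contributes one Friday: 10 so far.
The 4 extra days are Sat, Sun, Mon, Tue — none qualify.
Total: 10 + 0 = 10.

10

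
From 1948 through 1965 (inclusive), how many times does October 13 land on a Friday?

2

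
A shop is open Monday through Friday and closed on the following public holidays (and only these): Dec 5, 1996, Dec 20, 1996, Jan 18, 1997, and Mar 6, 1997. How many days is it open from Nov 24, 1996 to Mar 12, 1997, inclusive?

75

Nov 24, 1996 is a Sunday.
That's 109 days from start to end, counting both.
109 = 7 × 15 + 4, so there are 15 full weeks plus 4 extra days.
Each full week contributes 5 weekdays (Mon–Fri): 15 × 5 = 75.
The 4 extra days are Sun, Mon, Tue, Wed — 3 of them qualify.
Total: 75 + 3 = 78.
Holidays: Dec 5, 1996 (Thu); Dec 20, 1996 (Fri); Jan 18, 1997 (Sat); Mar 6, 1997 (Thu).
3 of the 4 holidays fall on weekdays; the rest are weekends and were already excluded.
Business days: 78 − 3 = 75.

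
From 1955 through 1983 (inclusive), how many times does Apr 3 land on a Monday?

4

Day of week of April 3 in each year:
1955: Sun, 1956: Tue, 1957: Wed, 1958: Thu, 1959: Fri, 1960: Sun, 1961: Mon ✓, 1962: Tue, 1963: Wed, 1964: Fri, 1965: Sat, 1966: Sun, 1967: Mon ✓, 1968: Wed, 1969: Thu, 1970: Fri, 1971: Sat, 1972: Mon ✓, 1973: Tue, 1974: Wed, 1975: Thu, 1976: Sat, 1977: Sun, 1978: Mon ✓, 1979: Tue, 1980: Thu, 1981: Fri, 1982: Sat, 1983: Sun
Mondays: 1961, 1967, 1972, 1978.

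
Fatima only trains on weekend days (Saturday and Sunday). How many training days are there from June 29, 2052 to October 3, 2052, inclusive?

28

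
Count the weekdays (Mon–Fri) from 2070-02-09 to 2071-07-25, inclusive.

380

2070-02-09 is a Sunday.
From 2070-02-09 to 2071-07-25 is 532 days inclusive.
532 = 7 × 76, so the span is exactly 76 full weeks.
Each full week contributes 5 weekdays (Mon–Fri): 76 × 5 = 380.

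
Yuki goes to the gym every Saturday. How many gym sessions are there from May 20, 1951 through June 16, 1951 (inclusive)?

May 20, 1951 is a Sunday.
The range spans 28 days (inclusive of both endpoints).
28 = 7 × 4, so the span is exactly 4 full weeks.
Each full week contributes one Saturday: 4 so far.
Total: 4.

4 Saturdays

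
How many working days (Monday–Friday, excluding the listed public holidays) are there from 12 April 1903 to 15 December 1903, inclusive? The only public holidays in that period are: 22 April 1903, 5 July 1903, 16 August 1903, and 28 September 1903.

175 working days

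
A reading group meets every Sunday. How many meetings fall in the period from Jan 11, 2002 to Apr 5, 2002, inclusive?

Jan 11, 2002 is a Friday.
From Jan 11, 2002 to Apr 5, 2002 is 85 days inclusive.
85 = 7 × 12 + 1, so there are 12 full weeks plus 1 extra day.
Each full week contributes one Sunday: 12 so far.
The 1 extra day is Fri — none qualify.
Total: 12 + 0 = 12.

12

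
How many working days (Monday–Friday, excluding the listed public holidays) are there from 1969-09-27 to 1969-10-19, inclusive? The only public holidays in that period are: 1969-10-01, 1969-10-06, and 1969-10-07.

1969-09-27 is a Saturday.
From 1969-09-27 to 1969-10-19 is 23 days inclusive.
23 = 7 × 3 + 2, so there are 3 full weeks plus 2 extra days.
Each full week contributes 5 weekdays (Mon–Fri): 3 × 5 = 15.
The 2 extra days are Sat, Sun — none qualify.
Total: 15 + 0 = 15.
Holidays: 1969-10-01 (Wed); 1969-10-06 (Mon); 1969-10-07 (Tue).
All 3 holidays fall on weekdays, so subtract 3.
Business days: 15 − 3 = 12.

12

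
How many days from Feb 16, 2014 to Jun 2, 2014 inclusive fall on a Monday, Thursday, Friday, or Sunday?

Feb 16, 2014 is a Sunday.
From Feb 16, 2014 to Jun 2, 2014 is 107 days inclusive.
107 = 7 × 15 + 2, so there are 15 full weeks plus 2 extra days.
Each full week contributes 4 days from the set (Mon, Thu, Fri, Sun): 15 × 4 = 60.
The 2 extra days are Sun, Mon — 2 of them qualify.
Total: 60 + 2 = 62.

62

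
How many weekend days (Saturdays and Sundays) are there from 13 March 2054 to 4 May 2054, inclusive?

16

13 March 2054 is a Friday.
The range spans 53 days (inclusive of both endpoints).
53 = 7 × 7 + 4, so there are 7 full weeks plus 4 extra days.
Each full week contributes 2 weekend days (Sat, Sun): 7 × 2 = 14.
The 4 extra days are Friday, Saturday, Sunday, Monday — 2 of them qualify.
Total: 14 + 2 = 16.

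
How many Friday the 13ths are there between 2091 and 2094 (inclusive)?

7

Friday-the-13ths by year:
2091: Apr, Jul
2092: Jun
2093: Feb, Mar, Nov
2094: Aug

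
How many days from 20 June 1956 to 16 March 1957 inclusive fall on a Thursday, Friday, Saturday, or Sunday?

155

20 June 1956 is a Wednesday.
That's 270 days from start to end, counting both.
270 = 7 × 38 + 4, so there are 38 full weeks plus 4 extra days.
Each full week contributes 4 days from the set (Thu, Fri, Sat, Sun): 38 × 4 = 152.
The 4 extra days are Wednesday, Thursday, Friday, Saturday — 3 of them qualify.
Total: 152 + 3 = 155.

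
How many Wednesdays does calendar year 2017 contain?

52

2017-01-01 is a Sunday.
From 2017-01-01 to 2017-12-31 is 365 days inclusive.
365 = 7 × 52 + 1, so there are 52 full weeks plus 1 extra day.
Each full week contributes one Wednesday: 52 so far.
The 1 extra day is Sun — none qualify.
Total: 52 + 0 = 52.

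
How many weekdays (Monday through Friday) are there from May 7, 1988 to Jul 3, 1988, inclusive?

May 7, 1988 is a Saturday.
From May 7, 1988 to Jul 3, 1988 is 58 days inclusive.
58 = 7 × 8 + 2, so there are 8 full weeks plus 2 extra days.
Each full week contributes 5 weekdays (Mon–Fri): 8 × 5 = 40.
The 2 extra days are Saturday, Sunday — none qualify.
Total: 40 + 0 = 40.

40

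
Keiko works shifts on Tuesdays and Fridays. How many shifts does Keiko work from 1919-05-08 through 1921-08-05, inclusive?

235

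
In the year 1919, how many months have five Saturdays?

4

A month has five Saturdays exactly when Saturday falls within its first (length − 28) days.
Jan: 31 days, starts Wed → 5 of Wed, Thu, Fri
Feb: 28 days, starts Sat → 5 of (none)
Mar: 31 days, starts Sat → 5 of Sat, Sun, Mon ✓
Apr: 30 days, starts Tue → 5 of Tue, Wed
May: 31 days, starts Thu → 5 of Thu, Fri, Sat ✓
Jun: 30 days, starts Sun → 5 of Sun, Mon
Jul: 31 days, starts Tue → 5 of Tue, Wed, Thu
Aug: 31 days, starts Fri → 5 of Fri, Sat, Sun ✓
Sep: 30 days, starts Mon → 5 of Mon, Tue
Oct: 31 days, starts Wed → 5 of Wed, Thu, Fri
Nov: 30 days, starts Sat → 5 of Sat, Sun ✓
Dec: 31 days, starts Mon → 5 of Mon, Tue, Wed
Months with five Saturdays: Mar, May, Aug, Nov.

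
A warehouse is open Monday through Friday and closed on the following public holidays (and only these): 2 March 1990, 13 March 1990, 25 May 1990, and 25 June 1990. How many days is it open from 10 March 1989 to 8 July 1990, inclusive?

10 March 1989 is a Friday.
From 10 March 1989 to 8 July 1990 is 486 days inclusive.
486 = 7 × 69 + 3, so there are 69 full weeks plus 3 extra days.
Each full week contributes 5 weekdays (Mon–Fri): 69 × 5 = 345.
The 3 extra days are Fri, Sat, Sun — 1 of them qualifies.
Total: 345 + 1 = 346.
Holidays: 2 March 1990 (Fri); 13 March 1990 (Tue); 25 May 1990 (Fri); 25 June 1990 (Mon).
All 4 holidays fall on weekdays, so subtract 4.
Business days: 346 − 4 = 342.

342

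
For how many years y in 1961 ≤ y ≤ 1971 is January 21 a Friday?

1

Day of week of January 21 in each year:
1961: Sat, 1962: Sun, 1963: Mon, 1964: Tue, 1965: Thu, 1966: Fri ✓, 1967: Sat, 1968: Sun, 1969: Tue, 1970: Wed, 1971: Thu
Fridays: 1966.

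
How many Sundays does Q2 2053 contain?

Apr 1, 2053 is a Tuesday.
That's 91 days from start to end, counting both.
91 = 7 × 13, so the span is exactly 13 full weeks.
Each full week contributes one Sunday: 13 so far.
Total: 13.

13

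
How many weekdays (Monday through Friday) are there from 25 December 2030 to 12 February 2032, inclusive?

297 weekdays

25 December 2030 is a Wednesday.
From 25 December 2030 to 12 February 2032 is 415 days inclusive.
415 = 7 × 59 + 2, so there are 59 full weeks plus 2 extra days.
Each full week contributes 5 weekdays (Mon–Fri): 59 × 5 = 295.
The 2 extra days are Wednesday, Thursday — 2 of them qualify.
Total: 295 + 2 = 297.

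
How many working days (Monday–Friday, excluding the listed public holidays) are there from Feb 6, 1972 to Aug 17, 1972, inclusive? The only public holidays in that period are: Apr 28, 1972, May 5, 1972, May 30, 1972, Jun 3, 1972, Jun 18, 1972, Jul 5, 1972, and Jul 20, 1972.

Feb 6, 1972 is a Sunday.
From Feb 6, 1972 to Aug 17, 1972 is 194 days inclusive.
194 = 7 × 27 + 5, so there are 27 full weeks plus 5 extra days.
Each full week contributes 5 weekdays (Mon–Fri): 27 × 5 = 135.
The 5 extra days are Sunday, Monday, Tuesday, Wednesday, Thursday — 4 of them qualify.
Total: 135 + 4 = 139.
Holidays: Apr 28, 1972 (Fri); May 5, 1972 (Fri); May 30, 1972 (Tue); Jun 3, 1972 (Sat); Jun 18, 1972 (Sun); Jul 5, 1972 (Wed); Jul 20, 1972 (Thu).
5 of the 7 holidays fall on weekdays; the rest are weekends and were already excluded.
Business days: 139 − 5 = 134.

134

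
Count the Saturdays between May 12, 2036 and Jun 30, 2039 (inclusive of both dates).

163

May 12, 2036 is a Monday.
From May 12, 2036 to Jun 30, 2039 is 1145 days inclusive.
1145 = 7 × 163 + 4, so there are 163 full weeks plus 4 extra days.
Each full week contributes one Saturday: 163 so far.
The 4 extra days are Monday, Tuesday, Wednesday, Thursday — none qualify.
Total: 163 + 0 = 163.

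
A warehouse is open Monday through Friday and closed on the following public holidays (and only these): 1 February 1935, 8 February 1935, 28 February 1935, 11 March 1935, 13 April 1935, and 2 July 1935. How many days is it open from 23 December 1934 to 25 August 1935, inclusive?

23 December 1934 is a Sunday.
From 23 December 1934 to 25 August 1935 is 246 days inclusive.
246 = 7 × 35 + 1, so there are 35 full weeks plus 1 extra day.
Each full week contributes 5 weekdays (Mon–Fri): 35 × 5 = 175.
The 1 extra day is Sun — none qualify.
Total: 175 + 0 = 175.
Holidays: 1 February 1935 (Fri); 8 February 1935 (Fri); 28 February 1935 (Thu); 11 March 1935 (Mon); 13 April 1935 (Sat); 2 July 1935 (Tue).
5 of the 6 holidays fall on weekdays; the rest are weekends and were already excluded.
Business days: 175 − 5 = 170.

170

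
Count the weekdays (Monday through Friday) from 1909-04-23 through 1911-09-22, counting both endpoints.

1909-04-23 is a Friday.
The range spans 883 days (inclusive of both endpoints).
883 = 7 × 126 + 1, so there are 126 full weeks plus 1 extra day.
Each full week contributes 5 weekdays (Mon–Fri): 126 × 5 = 630.
The 1 extra day is Fri — 1 of them qualifies.
Total: 630 + 1 = 631.

631 weekdays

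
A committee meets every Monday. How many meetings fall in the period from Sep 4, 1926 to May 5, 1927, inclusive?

35 Mondays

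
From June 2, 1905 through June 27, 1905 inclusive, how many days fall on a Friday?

June 2, 1905 is a Friday.
That's 26 days from start to end, counting both.
26 = 7 × 3 + 5, so there are 3 full weeks plus 5 extra days.
Each full week contributes one Friday: 3 so far.
The 5 extra days are Fri, Sat, Sun, Mon, Tue — 1 of them qualifies.
Total: 3 + 1 = 4.

4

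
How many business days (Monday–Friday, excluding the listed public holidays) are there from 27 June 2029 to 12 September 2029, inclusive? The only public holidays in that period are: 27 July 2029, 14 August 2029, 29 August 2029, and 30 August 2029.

27 June 2029 is a Wednesday.
The range spans 78 days (inclusive of both endpoints).
78 = 7 × 11 + 1, so there are 11 full weeks plus 1 extra day.
Each full week contributes 5 weekdays (Mon–Fri): 11 × 5 = 55.
The 1 extra day is Wednesday — 1 of them qualifies.
Total: 55 + 1 = 56.
Holidays: 27 July 2029 (Fri); 14 August 2029 (Tue); 29 August 2029 (Wed); 30 August 2029 (Thu).
All 4 holidays fall on weekdays, so subtract 4.
Business days: 56 − 4 = 52.

52 business days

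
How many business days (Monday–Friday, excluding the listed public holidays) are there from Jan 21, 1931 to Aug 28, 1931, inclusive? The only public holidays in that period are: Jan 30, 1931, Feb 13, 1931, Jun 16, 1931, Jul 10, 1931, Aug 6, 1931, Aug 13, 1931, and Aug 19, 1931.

151 business days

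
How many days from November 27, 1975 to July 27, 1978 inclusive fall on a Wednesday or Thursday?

November 27, 1975 is a Thursday.
The range spans 974 days (inclusive of both endpoints).
974 = 7 × 139 + 1, so there are 139 full weeks plus 1 extra day.
Each full week contributes 2 days from the set (Wed, Thu): 139 × 2 = 278.
The 1 extra day is Thu — 1 of them qualifies.
Total: 278 + 1 = 279.

279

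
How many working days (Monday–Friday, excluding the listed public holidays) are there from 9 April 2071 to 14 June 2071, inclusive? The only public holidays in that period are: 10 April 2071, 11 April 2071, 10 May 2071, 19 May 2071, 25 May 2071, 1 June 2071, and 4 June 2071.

42 working days

9 April 2071 is a Thursday.
That's 67 days from start to end, counting both.
67 = 7 × 9 + 4, so there are 9 full weeks plus 4 extra days.
Each full week contributes 5 weekdays (Mon–Fri): 9 × 5 = 45.
The 4 extra days are Thursday, Friday, Saturday, Sunday — 2 of them qualify.
Total: 45 + 2 = 47.
Holidays: 10 April 2071 (Fri); 11 April 2071 (Sat); 10 May 2071 (Sun); 19 May 2071 (Tue); 25 May 2071 (Mon); 1 June 2071 (Mon); 4 June 2071 (Thu).
5 of the 7 holidays fall on weekdays; the rest are weekends and were already excluded.
Business days: 47 − 5 = 42.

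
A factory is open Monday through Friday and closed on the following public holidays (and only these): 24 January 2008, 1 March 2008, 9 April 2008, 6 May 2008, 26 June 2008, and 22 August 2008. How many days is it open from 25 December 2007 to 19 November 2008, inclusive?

232

25 December 2007 is a Tuesday.
The range spans 331 days (inclusive of both endpoints).
331 = 7 × 47 + 2, so there are 47 full weeks plus 2 extra days.
Each full week contributes 5 weekdays (Mon–Fri): 47 × 5 = 235.
The 2 extra days are Tuesday, Wednesday — 2 of them qualify.
Total: 235 + 2 = 237.
Holidays: 24 January 2008 (Thu); 1 March 2008 (Sat); 9 April 2008 (Wed); 6 May 2008 (Tue); 26 June 2008 (Thu); 22 August 2008 (Fri).
5 of the 6 holidays fall on weekdays; the rest are weekends and were already excluded.
Business days: 237 − 5 = 232.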